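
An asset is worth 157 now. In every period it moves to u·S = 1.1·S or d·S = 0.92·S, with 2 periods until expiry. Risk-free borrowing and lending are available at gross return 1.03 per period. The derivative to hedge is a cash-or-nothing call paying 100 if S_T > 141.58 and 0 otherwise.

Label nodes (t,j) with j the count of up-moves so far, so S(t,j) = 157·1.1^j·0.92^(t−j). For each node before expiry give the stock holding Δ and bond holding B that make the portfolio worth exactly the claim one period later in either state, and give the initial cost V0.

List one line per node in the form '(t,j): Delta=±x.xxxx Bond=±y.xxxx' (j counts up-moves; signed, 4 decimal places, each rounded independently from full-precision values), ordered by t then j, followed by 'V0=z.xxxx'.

(0,0): Delta=1.3360 Bond=-129.7524
(1,0): Delta=3.8463 Bond=-496.2244
(1,1): Delta=0.0000 Bond=97.0874
V0=80.0043

The replicating-portfolio and risk-neutral prices coincide; use p* = (1.03−0.92)/(1.1−0.92) = 0.6111 for the latter.
Payoff layer (t=2): V(2,0)=0.0000, V(2,1)=100.0000, V(2,2)=100.0000
  t=1,j=0: stock 144.4400 → up 158.8840 (V=100.0000), down 132.8848 (V=0.0000). Price 59.3312; hedge Δ=3.8463, bond B=-496.2244.
  t=1,j=1: stock 172.7000 → up 189.9700 (V=100.0000), down 158.8840 (V=100.0000). Price 97.0874; hedge Δ=0.0000, bond B=97.0874.
  t=0,j=0: stock 157.0000 → up 172.7000 (V=97.0874), down 144.4400 (V=59.3312). Price 80.0043; hedge Δ=1.3360, bond B=-129.7524.
Check: Δ(0,0)·S0 + B(0,0) = 80.0043 = V0.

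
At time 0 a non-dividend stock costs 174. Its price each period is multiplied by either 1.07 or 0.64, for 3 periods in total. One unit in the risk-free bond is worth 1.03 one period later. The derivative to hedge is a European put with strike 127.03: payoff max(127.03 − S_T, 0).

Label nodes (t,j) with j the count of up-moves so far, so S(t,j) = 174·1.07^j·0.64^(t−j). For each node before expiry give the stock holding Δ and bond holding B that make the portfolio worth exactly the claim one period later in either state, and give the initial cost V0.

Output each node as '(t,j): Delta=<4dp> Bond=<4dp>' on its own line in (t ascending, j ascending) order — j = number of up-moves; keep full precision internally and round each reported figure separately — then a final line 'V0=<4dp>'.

Under the risk-neutral measure, an up-move has probability p* = (R−d)/(u−d) = 0.9070 and values discount at R = 1.03.
At expiry t=3: V(3,0)=81.4169, V(3,1)=50.7707, V(3,2)=0.0000, V(3,3)=0.0000
  t=2,j=0: stock 71.2704 → up 76.2593 (V=50.7707), down 45.6131 (V=81.4169). Price 52.0597; hedge Δ=-1.0000, bond B=123.3301.
  t=2,j=1: stock 119.1552 → up 127.4961 (V=0.0000), down 76.2593 (V=50.7707). Price 4.5853; hedge Δ=-0.9909, bond B=122.6566.
  t=2,j=2: stock 199.2126 → up 213.1575 (V=0.0000), down 127.4961 (V=0.0000). Price 0.0000; hedge Δ=0.0000, bond B=0.0000.
  t=1,j=0: stock 111.3600 → up 119.1552 (V=4.5853), down 71.2704 (V=52.0597). Price 8.7393; hedge Δ=-0.9914, bond B=119.1449.
  t=1,j=1: stock 186.1800 → up 199.2126 (V=0.0000), down 119.1552 (V=4.5853). Price 0.4141; hedge Δ=-0.0573, bond B=11.0776.
  t=0,j=0: stock 174.0000 → up 186.1800 (V=0.4141), down 111.3600 (V=8.7393). Price 1.1539; hedge Δ=-0.1113, bond B=20.5149.
Check: Δ(0,0)·S0 + B(0,0) = 1.1539 = V0.

(0,0): Delta=-0.1113 Bond=20.5149
(1,0): Delta=-0.9914 Bond=119.1449
(1,1): Delta=-0.0573 Bond=11.0776
(2,0): Delta=-1.0000 Bond=123.3301
(2,1): Delta=-0.9909 Bond=122.6566
(2,2): Delta=0.0000 Bond=0.0000
V0=1.1539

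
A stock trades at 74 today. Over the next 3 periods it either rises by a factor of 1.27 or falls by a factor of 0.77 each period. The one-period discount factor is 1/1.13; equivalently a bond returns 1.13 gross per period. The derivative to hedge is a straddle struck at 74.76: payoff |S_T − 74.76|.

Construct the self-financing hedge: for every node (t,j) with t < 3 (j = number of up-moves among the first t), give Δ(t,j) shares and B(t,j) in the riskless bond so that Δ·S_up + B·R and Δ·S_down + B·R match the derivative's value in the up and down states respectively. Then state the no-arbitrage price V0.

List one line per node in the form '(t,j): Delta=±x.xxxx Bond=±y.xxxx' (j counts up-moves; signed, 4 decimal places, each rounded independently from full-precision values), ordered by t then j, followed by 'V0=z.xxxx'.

Under the risk-neutral measure, an up-move has probability p* = (R−d)/(u−d) = 0.7200 and values discount at R = 1.13.
At expiry t=3: V(3,0)=40.9766, V(3,1)=19.0393, V(3,2)=17.1430, V(3,3)=76.8203
  t=2,j=0: stock 43.8746 → up 55.7207 (V=19.0393), down 33.7834 (V=40.9766). Price 22.2847; hedge Δ=-1.0000, bond B=66.1593.
  t=2,j=1: stock 72.3646 → up 91.9030 (V=17.1430), down 55.7207 (V=19.0393). Price 15.6407; hedge Δ=-0.0524, bond B=19.4331.
  t=2,j=2: stock 119.3546 → up 151.5803 (V=76.8203), down 91.9030 (V=17.1430). Price 53.1953; hedge Δ=1.0000, bond B=-66.1593.
  t=1,j=0: stock 56.9800 → up 72.3646 (V=15.6407), down 43.8746 (V=22.2847). Price 15.4876; hedge Δ=-0.2332, bond B=28.7756.
  t=1,j=1: stock 93.9800 → up 119.3546 (V=53.1953), down 72.3646 (V=15.6407). Price 37.7699; hedge Δ=0.7992, bond B=-37.3393.
  t=0,j=0: stock 74.0000 → up 93.9800 (V=37.7699), down 56.9800 (V=15.4876). Price 27.9034; hedge Δ=0.6022, bond B=-16.6612.
Each (Δ,B) replicates both successor values, so the strategy is self-financing and V0 is arbitrage-free.

(0,0): Delta=0.6022 Bond=-16.6612
(1,0): Delta=-0.2332 Bond=28.7756
(1,1): Delta=0.7992 Bond=-37.3393
(2,0): Delta=-1.0000 Bond=66.1593
(2,1): Delta=-0.0524 Bond=19.4331
(2,2): Delta=1.0000 Bond=-66.1593
V0=27.9034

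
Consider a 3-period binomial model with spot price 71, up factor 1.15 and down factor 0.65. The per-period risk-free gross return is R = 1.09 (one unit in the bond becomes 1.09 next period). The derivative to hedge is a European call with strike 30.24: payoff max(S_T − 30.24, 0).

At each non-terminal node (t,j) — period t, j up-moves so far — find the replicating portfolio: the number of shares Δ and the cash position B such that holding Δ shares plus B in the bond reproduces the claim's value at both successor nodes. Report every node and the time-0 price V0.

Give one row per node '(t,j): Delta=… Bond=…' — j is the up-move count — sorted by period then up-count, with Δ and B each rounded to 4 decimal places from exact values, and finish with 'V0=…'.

Under the risk-neutral measure, an up-move has probability p* = (R−d)/(u−d) = 0.8800 and values discount at R = 1.09.
At expiry t=3: V(3,0)=0.0000, V(3,1)=4.2571, V(3,2)=30.7934, V(3,3)=77.7421
  t=2,j=0: stock 29.9975 → up 34.4971 (V=4.2571), down 19.4984 (V=0.0000). Price 3.4369; hedge Δ=0.2838, bond B=-5.0773.
  t=2,j=1: stock 53.0725 → up 61.0334 (V=30.7934), down 34.4971 (V=4.2571). Price 25.3294; hedge Δ=1.0000, bond B=-27.7431.
  t=2,j=2: stock 93.8975 → up 107.9821 (V=77.7421), down 61.0334 (V=30.7934). Price 66.1544; hedge Δ=1.0000, bond B=-27.7431.
  t=1,j=0: stock 46.1500 → up 53.0725 (V=25.3294), down 29.9975 (V=3.4369). Price 20.8278; hedge Δ=0.9488, bond B=-22.9571.
  t=1,j=1: stock 81.6500 → up 93.8975 (V=66.1544), down 53.0725 (V=25.3294). Price 56.1976; hedge Δ=1.0000, bond B=-25.4524.
  t=0,j=0: stock 71.0000 → up 81.6500 (V=56.1976), down 46.1500 (V=20.8278). Price 47.6635; hedge Δ=0.9963, bond B=-23.0761.
Each (Δ,B) replicates both successor values, so the strategy is self-financing and V0 is arbitrage-free.

(0,0): Delta=0.9963 Bond=-23.0761
(1,0): Delta=0.9488 Bond=-22.9571
(1,1): Delta=1.0000 Bond=-25.4524
(2,0): Delta=0.2838 Bond=-5.0773
(2,1): Delta=1.0000 Bond=-27.7431
(2,2): Delta=1.0000 Bond=-27.7431
V0=47.6635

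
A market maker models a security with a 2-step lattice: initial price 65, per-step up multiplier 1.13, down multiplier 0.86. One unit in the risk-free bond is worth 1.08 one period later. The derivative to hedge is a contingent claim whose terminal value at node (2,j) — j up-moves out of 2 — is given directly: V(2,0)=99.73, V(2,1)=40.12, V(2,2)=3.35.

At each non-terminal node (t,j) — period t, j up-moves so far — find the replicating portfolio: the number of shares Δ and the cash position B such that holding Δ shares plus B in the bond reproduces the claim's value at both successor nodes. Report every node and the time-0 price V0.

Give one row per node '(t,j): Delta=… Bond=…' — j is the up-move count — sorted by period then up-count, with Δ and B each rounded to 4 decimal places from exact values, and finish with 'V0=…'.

Risk-neutral probability p* = (R−d)/(u−d) = (1.08−0.86)/(1.13−0.86) = 0.8148.
Terminal values V(2,·): V(2,0)=99.7300, V(2,1)=40.1200, V(2,2)=3.3500
Node (1,0) S=55.9000: V=(p*·40.1200+(1−p*)·99.7300)/1.08=47.3693; Δ=(40.1200−99.7300)/(63.1670−48.0740)=-3.9495; B=V−Δ·S=268.1471
Node (1,1) S=73.4500: V=(p*·3.3500+(1−p*)·40.1200)/1.08=9.4067; Δ=(3.3500−40.1200)/(82.9985−63.1670)=-1.8541; B=V−Δ·S=145.5919
Node (0,0) S=65.0000: V=(p*·9.4067+(1−p*)·47.3693)/1.08=15.2193; Δ=(9.4067−47.3693)/(73.4500−55.9000)=-2.1631; B=V−Δ·S=155.8216
Self-financing check: at every node Δ·S+B equals the discounted successor values.

(0,0): Delta=-2.1631 Bond=155.8216
(1,0): Delta=-3.9495 Bond=268.1471
(1,1): Delta=-1.8541 Bond=145.5919
V0=15.2193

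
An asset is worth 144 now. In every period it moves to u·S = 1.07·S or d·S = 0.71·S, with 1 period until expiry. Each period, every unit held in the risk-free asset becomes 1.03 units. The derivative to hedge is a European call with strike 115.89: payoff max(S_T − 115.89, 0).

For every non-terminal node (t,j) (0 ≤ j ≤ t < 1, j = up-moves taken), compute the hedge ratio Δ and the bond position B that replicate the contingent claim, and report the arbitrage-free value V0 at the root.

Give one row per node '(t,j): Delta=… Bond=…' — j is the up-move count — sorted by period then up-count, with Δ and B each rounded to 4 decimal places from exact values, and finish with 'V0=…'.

(0,0): Delta=0.7367 Bond=-73.1254
V0=32.9579

Since d<R<u, set p* = (R−d)/(u−d) = 0.8889; price each node as the discounted p*-expectation of its children.
Terminal values V(1,·): V(1,0)=0.0000, V(1,1)=38.1900
(0,0): S=144.0000. Δ = (V_up−V_dn)/(S_up−S_dn) = (38.1900−0.0000)/(154.0800−102.2400) = 0.7367. V = [p*·38.1900 + (1−p*)·0.0000]/1.03 = 32.9579. B = V − Δ·S = -73.1254.
Self-financing check: at every node Δ·S+B equals the discounted successor values.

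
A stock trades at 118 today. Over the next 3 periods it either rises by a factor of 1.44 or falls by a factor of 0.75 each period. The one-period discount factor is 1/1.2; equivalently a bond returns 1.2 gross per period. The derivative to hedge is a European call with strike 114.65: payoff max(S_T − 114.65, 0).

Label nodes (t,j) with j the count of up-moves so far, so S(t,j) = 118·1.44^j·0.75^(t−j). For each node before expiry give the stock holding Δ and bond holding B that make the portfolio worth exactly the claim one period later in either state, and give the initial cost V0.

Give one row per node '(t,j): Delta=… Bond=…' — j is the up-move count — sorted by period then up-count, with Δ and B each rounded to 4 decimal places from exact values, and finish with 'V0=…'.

(0,0): Delta=0.8789 Bond=-47.8723
(1,0): Delta=0.6129 Bond=-33.9002
(1,1): Delta=0.9529 Bond=-70.0049
(2,0): Delta=0.0000 Bond=0.0000
(2,1): Delta=0.7831 Bond=-62.3764
(2,2): Delta=1.0000 Bond=-95.5417
V0=55.8436

Risk-neutral probability p* = (R−d)/(u−d) = (1.2−0.75)/(1.44−0.75) = 0.6522.
Terminal values V(3,·): V(3,0)=0.0000, V(3,1)=0.0000, V(3,2)=68.8636, V(3,3)=237.6961
Node (2,0) S=66.3750: V=(p*·0.0000+(1−p*)·0.0000)/1.2=0.0000; Δ=(0.0000−0.0000)/(95.5800−49.7812)=0.0000; B=V−Δ·S=0.0000
Node (2,1) S=127.4400: V=(p*·68.8636+(1−p*)·0.0000)/1.2=37.4259; Δ=(68.8636−0.0000)/(183.5136−95.5800)=0.7831; B=V−Δ·S=-62.3764
Node (2,2) S=244.6848: V=(p*·237.6961+(1−p*)·68.8636)/1.2=149.1431; Δ=(237.6961−68.8636)/(352.3461−183.5136)=1.0000; B=V−Δ·S=-95.5417
Node (1,0) S=88.5000: V=(p*·37.4259+(1−p*)·0.0000)/1.2=20.3401; Δ=(37.4259−0.0000)/(127.4400−66.3750)=0.6129; B=V−Δ·S=-33.9002
Node (1,1) S=169.9200: V=(p*·149.1431+(1−p*)·37.4259)/1.2=91.9041; Δ=(149.1431−37.4259)/(244.6848−127.4400)=0.9529; B=V−Δ·S=-70.0049
Node (0,0) S=118.0000: V=(p*·91.9041+(1−p*)·20.3401)/1.2=55.8436; Δ=(91.9041−20.3401)/(169.9200−88.5000)=0.8789; B=V−Δ·S=-47.8723
Each (Δ,B) replicates both successor values, so the strategy is self-financing and V0 is arbitrage-free.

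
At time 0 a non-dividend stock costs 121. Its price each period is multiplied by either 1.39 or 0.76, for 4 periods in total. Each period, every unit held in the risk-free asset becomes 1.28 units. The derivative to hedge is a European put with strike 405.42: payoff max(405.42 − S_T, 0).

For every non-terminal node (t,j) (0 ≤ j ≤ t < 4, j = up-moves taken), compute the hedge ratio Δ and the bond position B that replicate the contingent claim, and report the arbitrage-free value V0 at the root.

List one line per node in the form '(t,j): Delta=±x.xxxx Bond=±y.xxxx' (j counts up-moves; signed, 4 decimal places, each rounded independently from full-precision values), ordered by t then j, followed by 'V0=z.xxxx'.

No-arbitrage ⇒ martingale measure with p* = (R−d)/(u−d) = 0.8254.
Terminal values V(4,·): V(4,0)=365.0518, V(4,1)=331.5886, V(4,2)=270.3863, V(4,3)=158.4505, V(4,4)=0.0000
(3,0): S=53.1161. Δ = (V_up−V_dn)/(S_up−S_dn) = (331.5886−365.0518)/(73.8314−40.3682) = -1.0000. V = [p*·331.5886 + (1−p*)·365.0518]/1.28 = 263.6183. B = V − Δ·S = 316.7344.
(3,1): S=97.1465. Δ = (V_up−V_dn)/(S_up−S_dn) = (270.3863−331.5886)/(135.0337−73.8314) = -1.0000. V = [p*·270.3863 + (1−p*)·331.5886]/1.28 = 219.5878. B = V − Δ·S = 316.7344.
(3,2): S=177.6759. Δ = (V_up−V_dn)/(S_up−S_dn) = (158.4505−270.3863)/(246.9695−135.0337) = -1.0000. V = [p*·158.4505 + (1−p*)·270.3863]/1.28 = 139.0585. B = V − Δ·S = 316.7344.
(3,3): S=324.9599. Δ = (V_up−V_dn)/(S_up−S_dn) = (0.0000−158.4505)/(451.6943−246.9695) = -0.7740. V = [p*·0.0000 + (1−p*)·158.4505]/1.28 = 21.6140. B = V − Δ·S = 273.1227.
(2,0): S=69.8896. Δ = (V_up−V_dn)/(S_up−S_dn) = (219.5878−263.6183)/(97.1465−53.1161) = -1.0000. V = [p*·219.5878 + (1−p*)·263.6183]/1.28 = 177.5591. B = V − Δ·S = 247.4487.
(2,1): S=127.8244. Δ = (V_up−V_dn)/(S_up−S_dn) = (139.0585−219.5878)/(177.6759−97.1465) = -1.0000. V = [p*·139.0585 + (1−p*)·219.5878]/1.28 = 119.6243. B = V − Δ·S = 247.4487.
(2,2): S=233.7841. Δ = (V_up−V_dn)/(S_up−S_dn) = (21.6140−139.0585)/(324.9599−177.6759) = -0.7974. V = [p*·21.6140 + (1−p*)·139.0585]/1.28 = 32.9064. B = V − Δ·S = 219.3261.
(1,0): S=91.9600. Δ = (V_up−V_dn)/(S_up−S_dn) = (119.6243−177.5591)/(127.8244−69.8896) = -1.0000. V = [p*·119.6243 + (1−p*)·177.5591]/1.28 = 101.3593. B = V − Δ·S = 193.3193.
(1,1): S=168.1900. Δ = (V_up−V_dn)/(S_up−S_dn) = (32.9064−119.6243)/(233.7841−127.8244) = -0.8184. V = [p*·32.9064 + (1−p*)·119.6243]/1.28 = 37.5372. B = V − Δ·S = 175.1847.
(0,0): S=121.0000. Δ = (V_up−V_dn)/(S_up−S_dn) = (37.5372−101.3593)/(168.1900−91.9600) = -0.8372. V = [p*·37.5372 + (1−p*)·101.3593]/1.28 = 38.0318. B = V − Δ·S = 139.3368.
Self-financing check: at every node Δ·S+B equals the discounted successor values.

(0,0): Delta=-0.8372 Bond=139.3368
(1,0): Delta=-1.0000 Bond=193.3193
(1,1): Delta=-0.8184 Bond=175.1847
(2,0): Delta=-1.0000 Bond=247.4487
(2,1): Delta=-1.0000 Bond=247.4487
(2,2): Delta=-0.7974 Bond=219.3261
(3,0): Delta=-1.0000 Bond=316.7344
(3,1): Delta=-1.0000 Bond=316.7344
(3,2): Delta=-1.0000 Bond=316.7344
(3,3): Delta=-0.7740 Bond=273.1227
V0=38.0318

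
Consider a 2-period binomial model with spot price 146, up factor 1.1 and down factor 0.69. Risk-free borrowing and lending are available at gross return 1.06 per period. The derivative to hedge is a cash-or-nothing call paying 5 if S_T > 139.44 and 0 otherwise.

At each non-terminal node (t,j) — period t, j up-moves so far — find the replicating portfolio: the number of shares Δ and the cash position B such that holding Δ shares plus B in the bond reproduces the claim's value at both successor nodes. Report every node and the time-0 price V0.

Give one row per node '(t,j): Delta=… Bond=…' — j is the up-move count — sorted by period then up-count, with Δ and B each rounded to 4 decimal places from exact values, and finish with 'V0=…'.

(0,0): Delta=0.0711 Bond=-6.7584
(1,0): Delta=0.0000 Bond=0.0000
(1,1): Delta=0.0759 Bond=-7.9383
V0=3.6240

No-arbitrage ⇒ martingale measure with p* = (R−d)/(u−d) = 0.9024.
Payoff layer (t=2): V(2,0)=0.0000, V(2,1)=0.0000, V(2,2)=5.0000
Node (1,0) S=100.7400: V=(p*·0.0000+(1−p*)·0.0000)/1.06=0.0000; Δ=(0.0000−0.0000)/(110.8140−69.5106)=0.0000; B=V−Δ·S=0.0000
Node (1,1) S=160.6000: V=(p*·5.0000+(1−p*)·0.0000)/1.06=4.2568; Δ=(5.0000−0.0000)/(176.6600−110.8140)=0.0759; B=V−Δ·S=-7.9383
Node (0,0) S=146.0000: V=(p*·4.2568+(1−p*)·0.0000)/1.06=3.6240; Δ=(4.2568−0.0000)/(160.6000−100.7400)=0.0711; B=V−Δ·S=-6.7584
The time-0 hedge costs 3.6240, which is the no-arbitrage price.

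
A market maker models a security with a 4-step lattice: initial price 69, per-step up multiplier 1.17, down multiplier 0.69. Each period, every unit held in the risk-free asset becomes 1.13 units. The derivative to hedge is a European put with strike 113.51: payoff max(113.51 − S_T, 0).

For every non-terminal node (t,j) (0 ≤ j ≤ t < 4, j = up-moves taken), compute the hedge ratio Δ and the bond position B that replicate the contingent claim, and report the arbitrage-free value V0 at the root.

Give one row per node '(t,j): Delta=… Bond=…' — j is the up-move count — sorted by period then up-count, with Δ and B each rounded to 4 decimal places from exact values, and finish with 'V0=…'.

(0,0): Delta=-0.7455 Bond=58.8962
(1,0): Delta=-1.0000 Bond=78.6681
(1,1): Delta=-0.7319 Bond=65.4513
(2,0): Delta=-1.0000 Bond=88.8950
(2,1): Delta=-1.0000 Bond=88.8950
(2,2): Delta=-0.7175 Bond=72.6022
(3,0): Delta=-1.0000 Bond=100.4513
(3,1): Delta=-1.0000 Bond=100.4513
(3,2): Delta=-1.0000 Bond=100.4513
(3,3): Delta=-0.7024 Bond=80.3668
V0=7.4548

Since d<R<u, set p* = (R−d)/(u−d) = 0.9167; price each node as the discounted p*-expectation of its children.
Terminal payoffs: V(4,0)=97.8697, V(4,1)=86.9895, V(4,2)=68.5404, V(4,3)=37.2572, V(4,4)=0.0000
(3,0): S=22.6671. Δ = (V_up−V_dn)/(S_up−S_dn) = (86.9895−97.8697)/(26.5205−15.6403) = -1.0000. V = [p*·86.9895 + (1−p*)·97.8697]/1.13 = 77.7842. B = V − Δ·S = 100.4513.
(3,1): S=38.4356. Δ = (V_up−V_dn)/(S_up−S_dn) = (68.5404−86.9895)/(44.9696−26.5205) = -1.0000. V = [p*·68.5404 + (1−p*)·86.9895]/1.13 = 62.0158. B = V − Δ·S = 100.4513.
(3,2): S=65.1733. Δ = (V_up−V_dn)/(S_up−S_dn) = (37.2572−68.5404)/(76.2528−44.9696) = -1.0000. V = [p*·37.2572 + (1−p*)·68.5404]/1.13 = 35.2780. B = V − Δ·S = 100.4513.
(3,3): S=110.5113. Δ = (V_up−V_dn)/(S_up−S_dn) = (0.0000−37.2572)/(129.2982−76.2528) = -0.7024. V = [p*·0.0000 + (1−p*)·37.2572]/1.13 = 2.7476. B = V − Δ·S = 80.3668.
(2,0): S=32.8509. Δ = (V_up−V_dn)/(S_up−S_dn) = (62.0158−77.7842)/(38.4356−22.6671) = -1.0000. V = [p*·62.0158 + (1−p*)·77.7842]/1.13 = 56.0441. B = V − Δ·S = 88.8950.
(2,1): S=55.7037. Δ = (V_up−V_dn)/(S_up−S_dn) = (35.2780−62.0158)/(65.1733−38.4356) = -1.0000. V = [p*·35.2780 + (1−p*)·62.0158]/1.13 = 33.1913. B = V − Δ·S = 88.8950.
(2,2): S=94.4541. Δ = (V_up−V_dn)/(S_up−S_dn) = (2.7476−35.2780)/(110.5113−65.1733) = -0.7175. V = [p*·2.7476 + (1−p*)·35.2780]/1.13 = 4.8305. B = V − Δ·S = 72.6022.
(1,0): S=47.6100. Δ = (V_up−V_dn)/(S_up−S_dn) = (33.1913−56.0441)/(55.7037−32.8509) = -1.0000. V = [p*·33.1913 + (1−p*)·56.0441]/1.13 = 31.0581. B = V − Δ·S = 78.6681.
(1,1): S=80.7300. Δ = (V_up−V_dn)/(S_up−S_dn) = (4.8305−33.1913)/(94.4541−55.7037) = -0.7319. V = [p*·4.8305 + (1−p*)·33.1913]/1.13 = 6.3663. B = V − Δ·S = 65.4513.
(0,0): S=69.0000. Δ = (V_up−V_dn)/(S_up−S_dn) = (6.3663−31.0581)/(80.7300−47.6100) = -0.7455. V = [p*·6.3663 + (1−p*)·31.0581]/1.13 = 7.4548. B = V − Δ·S = 58.8962.
The time-0 hedge costs 7.4548, which is the no-arbitrage price.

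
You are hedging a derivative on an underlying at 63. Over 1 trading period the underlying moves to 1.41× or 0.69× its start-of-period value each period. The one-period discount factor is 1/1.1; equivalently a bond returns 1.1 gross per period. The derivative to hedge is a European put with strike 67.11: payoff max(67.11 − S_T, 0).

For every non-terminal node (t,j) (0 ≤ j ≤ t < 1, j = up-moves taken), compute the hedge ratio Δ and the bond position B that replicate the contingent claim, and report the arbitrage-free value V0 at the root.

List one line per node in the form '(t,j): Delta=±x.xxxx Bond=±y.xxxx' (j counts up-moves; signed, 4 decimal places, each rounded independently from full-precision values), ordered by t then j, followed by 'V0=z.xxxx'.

(0,0): Delta=-0.5212 Bond=42.0864
V0=9.2530

Since d<R<u, set p* = (R−d)/(u−d) = 0.5694; price each node as the discounted p*-expectation of its children.
Payoff layer (t=1): V(1,0)=23.6400, V(1,1)=0.0000
  t=0,j=0: stock 63.0000 → up 88.8300 (V=0.0000), down 43.4700 (V=23.6400). Price 9.2530; hedge Δ=-0.5212, bond B=42.0864.
Each (Δ,B) replicates both successor values, so the strategy is self-financing and V0 is arbitrage-free.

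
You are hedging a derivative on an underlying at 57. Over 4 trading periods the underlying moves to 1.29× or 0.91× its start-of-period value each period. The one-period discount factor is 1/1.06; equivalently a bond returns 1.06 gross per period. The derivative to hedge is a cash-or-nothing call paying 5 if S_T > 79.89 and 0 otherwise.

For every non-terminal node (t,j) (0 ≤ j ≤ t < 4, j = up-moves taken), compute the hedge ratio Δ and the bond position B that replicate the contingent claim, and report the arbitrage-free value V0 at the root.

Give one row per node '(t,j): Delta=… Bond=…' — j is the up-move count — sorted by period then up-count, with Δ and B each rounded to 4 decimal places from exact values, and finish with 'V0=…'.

(0,0): Delta=0.0548 Bond=-2.4398
(1,0): Delta=0.0352 Bond=-1.5665
(1,1): Delta=0.0761 Bond=-4.1497
(2,0): Delta=0.0000 Bond=0.0000
(2,1): Delta=0.0732 Bond=-4.2065
(2,2): Delta=0.0792 Bond=-4.6934
(3,0): Delta=0.0000 Bond=0.0000
(3,1): Delta=0.0000 Bond=0.0000
(3,2): Delta=0.1524 Bond=-11.2959
(3,3): Delta=0.0000 Bond=4.7170
V0=0.6859

Risk-neutral probability p* = (R−d)/(u−d) = (1.06−0.91)/(1.29−0.91) = 0.3947.
Terminal values V(4,·): V(4,0)=0.0000, V(4,1)=0.0000, V(4,2)=0.0000, V(4,3)=5.0000, V(4,4)=5.0000
Node (3,0) S=42.9535: V=(p*·0.0000+(1−p*)·0.0000)/1.06=0.0000; Δ=(0.0000−0.0000)/(55.4101−39.0877)=0.0000; B=V−Δ·S=0.0000
Node (3,1) S=60.8902: V=(p*·0.0000+(1−p*)·0.0000)/1.06=0.0000; Δ=(0.0000−0.0000)/(78.5483−55.4101)=0.0000; B=V−Δ·S=0.0000
Node (3,2) S=86.3169: V=(p*·5.0000+(1−p*)·0.0000)/1.06=1.8620; Δ=(5.0000−0.0000)/(111.3488−78.5483)=0.1524; B=V−Δ·S=-11.2959
Node (3,3) S=122.3613: V=(p*·5.0000+(1−p*)·5.0000)/1.06=4.7170; Δ=(5.0000−5.0000)/(157.8460−111.3488)=0.0000; B=V−Δ·S=4.7170
Node (2,0) S=47.2017: V=(p*·0.0000+(1−p*)·0.0000)/1.06=0.0000; Δ=(0.0000−0.0000)/(60.8902−42.9535)=0.0000; B=V−Δ·S=0.0000
Node (2,1) S=66.9123: V=(p*·1.8620+(1−p*)·0.0000)/1.06=0.6934; Δ=(1.8620−0.0000)/(86.3169−60.8902)=0.0732; B=V−Δ·S=-4.2065
Node (2,2) S=94.8537: V=(p*·4.7170+(1−p*)·1.8620)/1.06=2.8198; Δ=(4.7170−1.8620)/(122.3613−86.3169)=0.0792; B=V−Δ·S=-4.6934
Node (1,0) S=51.8700: V=(p*·0.6934+(1−p*)·0.0000)/1.06=0.2582; Δ=(0.6934−0.0000)/(66.9123−47.2017)=0.0352; B=V−Δ·S=-1.5665
Node (1,1) S=73.5300: V=(p*·2.8198+(1−p*)·0.6934)/1.06=1.4460; Δ=(2.8198−0.6934)/(94.8537−66.9123)=0.0761; B=V−Δ·S=-4.1497
Node (0,0) S=57.0000: V=(p*·1.4460+(1−p*)·0.2582)/1.06=0.6859; Δ=(1.4460−0.2582)/(73.5300−51.8700)=0.0548; B=V−Δ·S=-2.4398
Check: Δ(0,0)·S0 + B(0,0) = 0.6859 = V0.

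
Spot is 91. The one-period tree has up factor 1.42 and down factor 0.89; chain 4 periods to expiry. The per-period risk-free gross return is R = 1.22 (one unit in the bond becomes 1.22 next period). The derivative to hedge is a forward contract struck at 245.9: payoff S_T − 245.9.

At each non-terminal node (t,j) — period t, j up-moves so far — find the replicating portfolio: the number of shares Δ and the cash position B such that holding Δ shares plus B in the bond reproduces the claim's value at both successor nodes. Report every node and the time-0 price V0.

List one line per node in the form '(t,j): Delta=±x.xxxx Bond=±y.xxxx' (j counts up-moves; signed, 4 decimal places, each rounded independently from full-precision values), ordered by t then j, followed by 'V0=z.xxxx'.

No-arbitrage ⇒ martingale measure with p* = (R−d)/(u−d) = 0.6226.
At expiry t=4: V(4,0)=-188.8046, V(4,1)=-154.8039, V(4,2)=-100.5557, V(4,3)=-14.0023, V(4,4)=124.0941
Node (3,0) S=64.1522: V=(p*·-154.8039+(1−p*)·-188.8046)/1.22=-137.4052; Δ=(-154.8039−-188.8046)/(91.0961−57.0954)=1.0000; B=V−Δ·S=-201.5574
Node (3,1) S=102.3552: V=(p*·-100.5557+(1−p*)·-154.8039)/1.22=-99.2022; Δ=(-100.5557−-154.8039)/(145.3443−91.0961)=1.0000; B=V−Δ·S=-201.5574
Node (3,2) S=163.3082: V=(p*·-14.0023+(1−p*)·-100.5557)/1.22=-38.2491; Δ=(-14.0023−-100.5557)/(231.8977−145.3443)=1.0000; B=V−Δ·S=-201.5574
Node (3,3) S=260.5592: V=(p*·124.0941+(1−p*)·-14.0023)/1.22=59.0018; Δ=(124.0941−-14.0023)/(369.9941−231.8977)=1.0000; B=V−Δ·S=-201.5574
Node (2,0) S=72.0811: V=(p*·-99.2022+(1−p*)·-137.4052)/1.22=-93.1299; Δ=(-99.2022−-137.4052)/(102.3552−64.1522)=1.0000; B=V−Δ·S=-165.2110
Node (2,1) S=115.0058: V=(p*·-38.2491+(1−p*)·-99.2022)/1.22=-50.2052; Δ=(-38.2491−-99.2022)/(163.3082−102.3552)=1.0000; B=V−Δ·S=-165.2110
Node (2,2) S=183.4924: V=(p*·59.0018+(1−p*)·-38.2491)/1.22=18.2814; Δ=(59.0018−-38.2491)/(260.5592−163.3082)=1.0000; B=V−Δ·S=-165.2110
Node (1,0) S=80.9900: V=(p*·-50.2052+(1−p*)·-93.1299)/1.22=-54.4288; Δ=(-50.2052−-93.1299)/(115.0058−72.0811)=1.0000; B=V−Δ·S=-135.4188
Node (1,1) S=129.2200: V=(p*·18.2814+(1−p*)·-50.2052)/1.22=-6.1988; Δ=(18.2814−-50.2052)/(183.4924−115.0058)=1.0000; B=V−Δ·S=-135.4188
Node (0,0) S=91.0000: V=(p*·-6.1988+(1−p*)·-54.4288)/1.22=-19.9990; Δ=(-6.1988−-54.4288)/(129.2200−80.9900)=1.0000; B=V−Δ·S=-110.9990
Check: Δ(0,0)·S0 + B(0,0) = -19.9990 = V0.

(0,0): Delta=1.0000 Bond=-110.9990
(1,0): Delta=1.0000 Bond=-135.4188
(1,1): Delta=1.0000 Bond=-135.4188
(2,0): Delta=1.0000 Bond=-165.2110
(2,1): Delta=1.0000 Bond=-165.2110
(2,2): Delta=1.0000 Bond=-165.2110
(3,0): Delta=1.0000 Bond=-201.5574
(3,1): Delta=1.0000 Bond=-201.5574
(3,2): Delta=1.0000 Bond=-201.5574
(3,3): Delta=1.0000 Bond=-201.5574
V0=-19.9990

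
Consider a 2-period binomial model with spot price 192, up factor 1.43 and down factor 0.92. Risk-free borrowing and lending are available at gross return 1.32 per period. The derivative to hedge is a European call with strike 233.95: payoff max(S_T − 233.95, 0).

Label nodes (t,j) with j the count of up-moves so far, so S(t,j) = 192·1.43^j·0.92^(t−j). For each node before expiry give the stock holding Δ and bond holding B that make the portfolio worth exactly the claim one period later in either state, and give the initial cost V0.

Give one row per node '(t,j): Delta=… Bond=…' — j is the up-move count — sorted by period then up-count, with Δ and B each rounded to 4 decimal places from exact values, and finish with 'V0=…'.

Under the risk-neutral measure, an up-move has probability p* = (R−d)/(u−d) = 0.7843 and values discount at R = 1.32.
Terminal payoffs: V(2,0)=0.0000, V(2,1)=18.6452, V(2,2)=158.6708
Node (1,0) S=176.6400: V=(p*·18.6452+(1−p*)·0.0000)/1.32=11.0786; Δ=(18.6452−0.0000)/(252.5952−162.5088)=0.2070; B=V−Δ·S=-25.4807
Node (1,1) S=274.5600: V=(p*·158.6708+(1−p*)·18.6452)/1.32=97.3252; Δ=(158.6708−18.6452)/(392.6208−252.5952)=1.0000; B=V−Δ·S=-177.2348
Node (0,0) S=192.0000: V=(p*·97.3252+(1−p*)·11.0786)/1.32=59.6386; Δ=(97.3252−11.0786)/(274.5600−176.6400)=0.8808; B=V−Δ·S=-109.4724
Root portfolio cost Δ·192+B reproduces V0=59.6386.

(0,0): Delta=0.8808 Bond=-109.4724
(1,0): Delta=0.2070 Bond=-25.4807
(1,1): Delta=1.0000 Bond=-177.2348
V0=59.6386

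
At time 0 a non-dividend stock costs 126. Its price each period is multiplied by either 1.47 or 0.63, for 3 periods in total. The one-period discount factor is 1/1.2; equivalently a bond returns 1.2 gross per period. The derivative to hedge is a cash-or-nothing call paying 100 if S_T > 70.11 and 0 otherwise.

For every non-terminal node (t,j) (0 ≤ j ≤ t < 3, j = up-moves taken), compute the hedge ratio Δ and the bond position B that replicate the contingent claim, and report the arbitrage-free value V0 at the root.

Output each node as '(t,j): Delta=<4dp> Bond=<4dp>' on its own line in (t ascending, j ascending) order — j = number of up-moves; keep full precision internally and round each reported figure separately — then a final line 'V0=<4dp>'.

(0,0): Delta=0.0678 Bond=47.4072
(1,0): Delta=0.4017 Bond=30.3819
(1,1): Delta=0.0000 Bond=69.4444
(2,0): Delta=2.3805 Bond=-62.5000
(2,1): Delta=0.0000 Bond=83.3333
(2,2): Delta=0.0000 Bond=83.3333
V0=55.9486

Risk-neutral probability p* = (R−d)/(u−d) = (1.2−0.63)/(1.47−0.63) = 0.6786.
Terminal values V(3,·): V(3,0)=0.0000, V(3,1)=100.0000, V(3,2)=100.0000, V(3,3)=100.0000
Node (2,0) S=50.0094: V=(p*·100.0000+(1−p*)·0.0000)/1.2=56.5476; Δ=(100.0000−0.0000)/(73.5138−31.5059)=2.3805; B=V−Δ·S=-62.5000
Node (2,1) S=116.6886: V=(p*·100.0000+(1−p*)·100.0000)/1.2=83.3333; Δ=(100.0000−100.0000)/(171.5322−73.5138)=0.0000; B=V−Δ·S=83.3333
Node (2,2) S=272.2734: V=(p*·100.0000+(1−p*)·100.0000)/1.2=83.3333; Δ=(100.0000−100.0000)/(400.2419−171.5322)=0.0000; B=V−Δ·S=83.3333
Node (1,0) S=79.3800: V=(p*·83.3333+(1−p*)·56.5476)/1.2=62.2697; Δ=(83.3333−56.5476)/(116.6886−50.0094)=0.4017; B=V−Δ·S=30.3819
Node (1,1) S=185.2200: V=(p*·83.3333+(1−p*)·83.3333)/1.2=69.4444; Δ=(83.3333−83.3333)/(272.2734−116.6886)=0.0000; B=V−Δ·S=69.4444
Node (0,0) S=126.0000: V=(p*·69.4444+(1−p*)·62.2697)/1.2=55.9486; Δ=(69.4444−62.2697)/(185.2200−79.3800)=0.0678; B=V−Δ·S=47.4072
Check: Δ(0,0)·S0 + B(0,0) = 55.9486 = V0.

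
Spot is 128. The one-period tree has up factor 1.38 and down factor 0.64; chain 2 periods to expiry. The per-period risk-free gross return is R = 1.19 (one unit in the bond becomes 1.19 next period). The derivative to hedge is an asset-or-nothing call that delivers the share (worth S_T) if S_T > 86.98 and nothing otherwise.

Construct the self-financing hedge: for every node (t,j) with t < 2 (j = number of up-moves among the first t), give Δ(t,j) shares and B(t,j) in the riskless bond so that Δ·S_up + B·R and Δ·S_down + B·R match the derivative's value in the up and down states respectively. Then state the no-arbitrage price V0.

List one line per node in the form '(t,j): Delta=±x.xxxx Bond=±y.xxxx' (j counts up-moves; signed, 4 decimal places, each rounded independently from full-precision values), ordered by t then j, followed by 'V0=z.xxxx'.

The replicating-portfolio and risk-neutral prices coincide; use p* = (1.19−0.64)/(1.38−0.64) = 0.7432 for the latter.
At expiry t=2: V(2,0)=0.0000, V(2,1)=113.0496, V(2,2)=243.7632
  t=1,j=0: stock 81.9200 → up 113.0496 (V=113.0496), down 52.4288 (V=0.0000). Price 70.6079; hedge Δ=1.8649, bond B=-82.1619.
  t=1,j=1: stock 176.6400 → up 243.7632 (V=243.7632), down 113.0496 (V=113.0496). Price 176.6400; hedge Δ=1.0000, bond B=0.0000.
  t=0,j=0: stock 128.0000 → up 176.6400 (V=176.6400), down 81.9200 (V=70.6079). Price 125.5593; hedge Δ=1.1194, bond B=-17.7274.
The time-0 hedge costs 125.5593, which is the no-arbitrage price.

(0,0): Delta=1.1194 Bond=-17.7274
(1,0): Delta=1.8649 Bond=-82.1619
(1,1): Delta=1.0000 Bond=0.0000
V0=125.5593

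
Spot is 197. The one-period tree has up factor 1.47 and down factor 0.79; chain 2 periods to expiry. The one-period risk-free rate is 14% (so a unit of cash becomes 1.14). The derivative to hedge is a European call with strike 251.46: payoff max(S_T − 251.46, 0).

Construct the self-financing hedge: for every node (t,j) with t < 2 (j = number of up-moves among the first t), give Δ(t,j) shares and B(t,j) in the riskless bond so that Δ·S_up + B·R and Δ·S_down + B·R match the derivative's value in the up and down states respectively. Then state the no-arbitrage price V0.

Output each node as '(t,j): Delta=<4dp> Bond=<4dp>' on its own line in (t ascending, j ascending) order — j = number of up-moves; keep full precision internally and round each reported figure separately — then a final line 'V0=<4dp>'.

Since d<R<u, set p* = (R−d)/(u−d) = 0.5147; price each node as the discounted p*-expectation of its children.
Terminal payoffs: V(2,0)=0.0000, V(2,1)=0.0000, V(2,2)=174.2373
(1,0): S=155.6300. Δ = (V_up−V_dn)/(S_up−S_dn) = (0.0000−0.0000)/(228.7761−122.9477) = 0.0000. V = [p*·0.0000 + (1−p*)·0.0000]/1.14 = 0.0000. B = V − Δ·S = 0.0000.
(1,1): S=289.5900. Δ = (V_up−V_dn)/(S_up−S_dn) = (174.2373−0.0000)/(425.6973−228.7761) = 0.8848. V = [p*·174.2373 + (1−p*)·0.0000]/1.14 = 78.6675. B = V − Δ·S = -177.5638.
(0,0): S=197.0000. Δ = (V_up−V_dn)/(S_up−S_dn) = (78.6675−0.0000)/(289.5900−155.6300) = 0.5872. V = [p*·78.6675 + (1−p*)·0.0000]/1.14 = 35.5181. B = V − Δ·S = -80.1694.
Check: Δ(0,0)·S0 + B(0,0) = 35.5181 = V0.

(0,0): Delta=0.5872 Bond=-80.1694
(1,0): Delta=0.0000 Bond=0.0000
(1,1): Delta=0.8848 Bond=-177.5638
V0=35.5181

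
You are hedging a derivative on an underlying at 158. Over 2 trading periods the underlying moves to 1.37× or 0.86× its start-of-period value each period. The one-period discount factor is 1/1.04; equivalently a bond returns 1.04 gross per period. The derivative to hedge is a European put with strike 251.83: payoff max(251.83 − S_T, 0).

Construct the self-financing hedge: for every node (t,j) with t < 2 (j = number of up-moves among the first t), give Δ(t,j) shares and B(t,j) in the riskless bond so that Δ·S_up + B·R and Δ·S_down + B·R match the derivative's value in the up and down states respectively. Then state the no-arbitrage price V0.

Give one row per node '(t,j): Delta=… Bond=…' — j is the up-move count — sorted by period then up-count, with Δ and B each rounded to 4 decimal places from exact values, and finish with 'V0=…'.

(0,0): Delta=-0.8117 Bond=208.2235
(1,0): Delta=-1.0000 Bond=242.1442
(1,1): Delta=-0.5949 Bond=169.6341
V0=79.9814

Since d<R<u, set p* = (R−d)/(u−d) = 0.3529; price each node as the discounted p*-expectation of its children.
Terminal values V(2,·): V(2,0)=134.9732, V(2,1)=65.6744, V(2,2)=0.0000
  t=1,j=0: stock 135.8800 → up 186.1556 (V=65.6744), down 116.8568 (V=134.9732). Price 106.2642; hedge Δ=-1.0000, bond B=242.1442.
  t=1,j=1: stock 216.4600 → up 296.5502 (V=0.0000), down 186.1556 (V=65.6744). Price 40.8608; hedge Δ=-0.5949, bond B=169.6341.
  t=0,j=0: stock 158.0000 → up 216.4600 (V=40.8608), down 135.8800 (V=106.2642). Price 79.9814; hedge Δ=-0.8117, bond B=208.2235.
Root portfolio cost Δ·158+B reproduces V0=79.9814.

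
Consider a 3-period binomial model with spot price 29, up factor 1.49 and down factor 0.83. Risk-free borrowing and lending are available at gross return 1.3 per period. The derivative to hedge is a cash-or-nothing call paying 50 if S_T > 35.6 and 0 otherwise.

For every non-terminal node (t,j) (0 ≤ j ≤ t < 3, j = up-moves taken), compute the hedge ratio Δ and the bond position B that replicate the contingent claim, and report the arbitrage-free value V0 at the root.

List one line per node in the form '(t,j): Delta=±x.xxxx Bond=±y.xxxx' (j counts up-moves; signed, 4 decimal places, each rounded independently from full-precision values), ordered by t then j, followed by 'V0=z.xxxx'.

(0,0): Delta=0.6338 Bond=-0.1935
(1,0): Delta=1.7241 Bond=-26.4955
(1,1): Delta=0.3882 Bond=10.3577
(2,0): Delta=0.0000 Bond=0.0000
(2,1): Delta=2.1123 Bond=-48.3683
(2,2): Delta=0.0000 Bond=38.4615
V0=18.1860

Under the risk-neutral measure, an up-move has probability p* = (R−d)/(u−d) = 0.7121 and values discount at R = 1.3.
Payoff layer (t=3): V(3,0)=0.0000, V(3,1)=0.0000, V(3,2)=50.0000, V(3,3)=50.0000
Node (2,0) S=19.9781: V=(p*·0.0000+(1−p*)·0.0000)/1.3=0.0000; Δ=(0.0000−0.0000)/(29.7674−16.5818)=0.0000; B=V−Δ·S=0.0000
Node (2,1) S=35.8643: V=(p*·50.0000+(1−p*)·0.0000)/1.3=27.3893; Δ=(50.0000−0.0000)/(53.4378−29.7674)=2.1123; B=V−Δ·S=-48.3683
Node (2,2) S=64.3829: V=(p*·50.0000+(1−p*)·50.0000)/1.3=38.4615; Δ=(50.0000−50.0000)/(95.9305−53.4378)=0.0000; B=V−Δ·S=38.4615
Node (1,0) S=24.0700: V=(p*·27.3893+(1−p*)·0.0000)/1.3=15.0035; Δ=(27.3893−0.0000)/(35.8643−19.9781)=1.7241; B=V−Δ·S=-26.4955
Node (1,1) S=43.2100: V=(p*·38.4615+(1−p*)·27.3893)/1.3=27.1339; Δ=(38.4615−27.3893)/(64.3829−35.8643)=0.3882; B=V−Δ·S=10.3577
Node (0,0) S=29.0000: V=(p*·27.1339+(1−p*)·15.0035)/1.3=18.1860; Δ=(27.1339−15.0035)/(43.2100−24.0700)=0.6338; B=V−Δ·S=-0.1935
The time-0 hedge costs 18.1860, which is the no-arbitrage price.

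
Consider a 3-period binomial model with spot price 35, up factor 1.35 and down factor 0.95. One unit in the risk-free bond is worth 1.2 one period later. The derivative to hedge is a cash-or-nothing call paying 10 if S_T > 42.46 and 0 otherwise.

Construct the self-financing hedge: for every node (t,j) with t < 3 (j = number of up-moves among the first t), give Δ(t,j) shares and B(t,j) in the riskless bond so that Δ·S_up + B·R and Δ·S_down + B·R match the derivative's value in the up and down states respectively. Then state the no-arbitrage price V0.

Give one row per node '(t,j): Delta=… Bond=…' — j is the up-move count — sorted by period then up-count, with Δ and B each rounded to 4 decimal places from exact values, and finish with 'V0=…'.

Since d<R<u, set p* = (R−d)/(u−d) = 0.6250; price each node as the discounted p*-expectation of its children.
Terminal payoffs: V(3,0)=0.0000, V(3,1)=10.0000, V(3,2)=10.0000, V(3,3)=10.0000
Node (2,0) S=31.5875: V=(p*·10.0000+(1−p*)·0.0000)/1.2=5.2083; Δ=(10.0000−0.0000)/(42.6431−30.0081)=0.7915; B=V−Δ·S=-19.7917
Node (2,1) S=44.8875: V=(p*·10.0000+(1−p*)·10.0000)/1.2=8.3333; Δ=(10.0000−10.0000)/(60.5981−42.6431)=0.0000; B=V−Δ·S=8.3333
Node (2,2) S=63.7875: V=(p*·10.0000+(1−p*)·10.0000)/1.2=8.3333; Δ=(10.0000−10.0000)/(86.1131−60.5981)=0.0000; B=V−Δ·S=8.3333
Node (1,0) S=33.2500: V=(p*·8.3333+(1−p*)·5.2083)/1.2=5.9679; Δ=(8.3333−5.2083)/(44.8875−31.5875)=0.2350; B=V−Δ·S=-1.8446
Node (1,1) S=47.2500: V=(p*·8.3333+(1−p*)·8.3333)/1.2=6.9444; Δ=(8.3333−8.3333)/(63.7875−44.8875)=0.0000; B=V−Δ·S=6.9444
Node (0,0) S=35.0000: V=(p*·6.9444+(1−p*)·5.9679)/1.2=5.4819; Δ=(6.9444−5.9679)/(47.2500−33.2500)=0.0698; B=V−Δ·S=3.0405
Each (Δ,B) replicates both successor values, so the strategy is self-financing and V0 is arbitrage-free.

(0,0): Delta=0.0698 Bond=3.0405
(1,0): Delta=0.2350 Bond=-1.8446
(1,1): Delta=0.0000 Bond=6.9444
(2,0): Delta=0.7915 Bond=-19.7917
(2,1): Delta=0.0000 Bond=8.3333
(2,2): Delta=0.0000 Bond=8.3333
V0=5.4819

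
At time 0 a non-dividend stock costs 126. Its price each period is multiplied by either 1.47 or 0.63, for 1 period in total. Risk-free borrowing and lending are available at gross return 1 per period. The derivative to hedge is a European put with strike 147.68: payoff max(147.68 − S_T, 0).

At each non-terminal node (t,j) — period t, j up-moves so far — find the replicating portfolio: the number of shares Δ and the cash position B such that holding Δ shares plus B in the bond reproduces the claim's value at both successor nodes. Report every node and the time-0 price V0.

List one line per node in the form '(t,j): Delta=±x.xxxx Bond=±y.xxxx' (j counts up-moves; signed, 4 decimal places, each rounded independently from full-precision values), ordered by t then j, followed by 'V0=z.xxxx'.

Under the risk-neutral measure, an up-move has probability p* = (R−d)/(u−d) = 0.4405 and values discount at R = 1.
Payoff layer (t=1): V(1,0)=68.3000, V(1,1)=0.0000
  t=0,j=0: stock 126.0000 → up 185.2200 (V=0.0000), down 79.3800 (V=68.3000). Price 38.2155; hedge Δ=-0.6453, bond B=119.5250.
Each (Δ,B) replicates both successor values, so the strategy is self-financing and V0 is arbitrage-free.

(0,0): Delta=-0.6453 Bond=119.5250
V0=38.2155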